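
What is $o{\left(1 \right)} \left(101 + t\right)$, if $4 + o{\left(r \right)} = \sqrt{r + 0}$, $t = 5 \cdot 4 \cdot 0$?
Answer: $-303$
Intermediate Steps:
$t = 0$ ($t = 20 \cdot 0 = 0$)
$o{\left(r \right)} = -4 + \sqrt{r}$ ($o{\left(r \right)} = -4 + \sqrt{r + 0} = -4 + \sqrt{r}$)
$o{\left(1 \right)} \left(101 + t\right) = \left(-4 + \sqrt{1}\right) \left(101 + 0\right) = \left(-4 + 1\right) 101 = \left(-3\right) 101 = -303$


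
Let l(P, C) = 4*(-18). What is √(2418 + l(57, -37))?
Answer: √2346 ≈ 48.436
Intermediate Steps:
l(P, C) = -72
√(2418 + l(57, -37)) = √(2418 - 72) = √2346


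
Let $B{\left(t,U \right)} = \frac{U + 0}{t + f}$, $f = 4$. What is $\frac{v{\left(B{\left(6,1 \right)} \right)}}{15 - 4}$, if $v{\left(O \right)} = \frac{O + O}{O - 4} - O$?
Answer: $- \frac{59}{4290} \approx -0.013753$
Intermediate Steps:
$B{\left(t,U \right)} = \frac{U}{4 + t}$ ($B{\left(t,U \right)} = \frac{U + 0}{t + 4} = \frac{U}{4 + t}$)
$v{\left(O \right)} = - O + \frac{2 O}{-4 + O}$ ($v{\left(O \right)} = \frac{2 O}{-4 + O} - O = - O + \frac{2 O}{-4 + O}$)
$\frac{v{\left(B{\left(6,1 \right)} \right)}}{15 - 4} = \frac{1 \frac{1}{4 + 6} \frac{1}{-4 + 1 \frac{1}{4 + 6}} \left(6 - 1 \frac{1}{4 + 6}\right)}{15 - 4} = \frac{1 \cdot \frac{1}{10} \frac{1}{-4 + 1 \cdot \frac{1}{10}} \left(6 - 1 \cdot \frac{1}{10}\right)}{11} = \frac{1 \cdot \frac{1}{10} \left(6 - 1 \cdot \frac{1}{10}\right)}{-4 + 1 \cdot \frac{1}{10}} \cdot \frac{1}{11} = \frac{6 - \frac{1}{10}}{10 \left(-4 + \frac{1}{10}\right)} \frac{1}{11} = \frac{6 - \frac{1}{10}}{10 \left(- \frac{39}{10}\right)} \frac{1}{11} = \frac{1}{10} \left(- \frac{10}{39}\right) \frac{59}{10} \cdot \frac{1}{11} = \left(- \frac{59}{390}\right) \frac{1}{11} = - \frac{59}{4290}$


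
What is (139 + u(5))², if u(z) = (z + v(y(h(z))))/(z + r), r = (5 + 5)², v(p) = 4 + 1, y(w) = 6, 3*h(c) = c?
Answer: 8532241/441 ≈ 19348.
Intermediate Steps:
h(c) = c/3
v(p) = 5
r = 100 (r = 10² = 100)
u(z) = (5 + z)/(100 + z) (u(z) = (z + 5)/(z + 100) = (5 + z)/(100 + z))
(139 + u(5))² = (139 + (5 + 5)/(100 + 5))² = (139 + 10/105)² = (139 + (1/105)*10)² = (139 + 2/21)² = (2921/21)² = 8532241/441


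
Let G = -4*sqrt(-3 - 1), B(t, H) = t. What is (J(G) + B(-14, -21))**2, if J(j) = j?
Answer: 132 + 224*I ≈ 132.0 + 224.0*I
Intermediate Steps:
G = -8*I ≈ -8.0*I
(J(G) + B(-14, -21))**2 = (-8*I - 14)**2 = (-14 - 8*I)**2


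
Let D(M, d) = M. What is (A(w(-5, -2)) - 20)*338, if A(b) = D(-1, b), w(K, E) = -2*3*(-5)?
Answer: -7098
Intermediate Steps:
w(K, E) = 30 (w(K, E) = -6*(-5) = -1*(-30) = 30)
A(b) = -1
(A(w(-5, -2)) - 20)*338 = (-1 - 20)*338 = -21*338 = -7098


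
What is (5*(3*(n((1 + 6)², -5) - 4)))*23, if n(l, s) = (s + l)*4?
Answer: 59340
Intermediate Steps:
n(l, s) = 4*l + 4*s (n(l, s) = (l + s)*4 = 4*l + 4*s)
(5*(3*(n((1 + 6)², -5) - 4)))*23 = (5*(3*((4*(1 + 6)² + 4*(-5)) - 4)))*23 = (5*(3*((4*7² - 20) - 4)))*23 = (5*(3*((4*49 - 20) - 4)))*23 = (5*(3*((196 - 20) - 4)))*23 = (5*(3*(176 - 4)))*23 = (5*(3*172))*23 = (5*516)*23 = 2580*23 = 59340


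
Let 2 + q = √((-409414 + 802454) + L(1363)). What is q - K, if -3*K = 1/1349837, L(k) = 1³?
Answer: -8099021/4049511 + √393041 ≈ 624.93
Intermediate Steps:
L(k) = 1
K = -1/4049511 (K = -⅓/1349837 = -⅓*1/1349837 = -1/4049511 ≈ -2.4694e-7)
q = -2 + √393041 (q = -2 + √((-409414 + 802454) + 1) = -2 + √(393040 + 1) = -2 + √393041 ≈ 624.93)
q - K = (-2 + √393041) - 1*(-1/4049511) = (-2 + √393041) + 1/4049511 = -8099021/4049511 + √393041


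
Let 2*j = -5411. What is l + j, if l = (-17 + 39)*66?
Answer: -2507/2 ≈ -1253.5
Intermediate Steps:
j = -5411/2 (j = (1/2)*(-5411) = -5411/2 ≈ -2705.5)
l = 1452 (l = 22*66 = 1452)
l + j = 1452 - 5411/2 = -2507/2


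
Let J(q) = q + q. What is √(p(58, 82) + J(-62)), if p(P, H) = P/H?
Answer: I*√207255/41 ≈ 11.104*I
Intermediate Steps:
J(q) = 2*q
√(p(58, 82) + J(-62)) = √(58/82 + 2*(-62)) = √(58*(1/82) - 124) = √(29/41 - 124) = √(-5055/41) = I*√207255/41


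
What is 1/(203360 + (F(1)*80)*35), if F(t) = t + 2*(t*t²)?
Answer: 1/211760 ≈ 4.7223e-6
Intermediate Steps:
F(t) = t + 2*t³
1/(203360 + (F(1)*80)*35) = 1/(203360 + ((1 + 2*1³)*80)*35) = 1/(203360 + ((1 + 2*1)*80)*35) = 1/(203360 + ((1 + 2)*80)*35) = 1/(203360 + (3*80)*35) = 1/(203360 + 240*35) = 1/(203360 + 8400) = 1/211760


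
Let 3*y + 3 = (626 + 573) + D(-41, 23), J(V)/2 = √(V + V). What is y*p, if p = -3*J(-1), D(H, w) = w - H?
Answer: -2520*I*√2 ≈ -3563.8*I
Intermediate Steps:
J(V) = 2*√2*√V (J(V) = 2*√(V + V) = 2*√(2*V) = 2*(√2*√V) = 2*√2*√V)
p = -6*I*√2 (p = -6*√2*√(-1) = -6*√2*I = -6*I*√2 ≈ -8.4853*I)
y = 420 (y = -1 + ((626 + 573) + (23 - 1*(-41)))/3 = -1 + (1199 + (23 + 41))/3 = -1 + (1199 + 64)/3 = -1 + (⅓)*1263 = -1 + 421 = 420)
y*p = 420*(-6*I*√2) = -2520*I*√2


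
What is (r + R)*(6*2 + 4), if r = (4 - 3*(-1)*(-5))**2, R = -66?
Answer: 880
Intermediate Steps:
r = 121 (r = (4 + 3*(-5))**2 = (4 - 15)**2 = (-11)**2 = 121)
(r + R)*(6*2 + 4) = (121 - 66)*(6*2 + 4) = 55*(12 + 4) = 55*16 = 880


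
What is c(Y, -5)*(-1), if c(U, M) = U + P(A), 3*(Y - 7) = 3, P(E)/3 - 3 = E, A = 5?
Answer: -32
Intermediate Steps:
P(E) = 9 + 3*E
Y = 8 (Y = 7 + (⅓)*3 = 7 + 1 = 8)
c(U, M) = 24 + U (c(U, M) = U + (9 + 3*5) = U + (9 + 15) = U + 24 = 24 + U)
c(Y, -5)*(-1) = (24 + 8)*(-1) = 32*(-1) = -32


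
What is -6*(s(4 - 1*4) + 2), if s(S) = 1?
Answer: -18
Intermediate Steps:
-6*(s(4 - 1*4) + 2) = -6*(1 + 2) = -6*3 = -18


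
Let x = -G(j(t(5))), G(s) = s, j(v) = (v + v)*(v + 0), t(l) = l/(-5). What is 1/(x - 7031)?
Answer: -1/7033 ≈ -0.00014219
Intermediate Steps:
t(l) = -l/5 (t(l) = l*(-⅕) = -l/5)
j(v) = 2*v² (j(v) = (2*v)*v = 2*v²)
x = -2 (x = -2*(-⅕*5)² = -2*(-1)² = -2 ≈ -2.0000)
1/(x - 7031) = 1/(-2 - 7031) = 1/(-7033) = -1/7033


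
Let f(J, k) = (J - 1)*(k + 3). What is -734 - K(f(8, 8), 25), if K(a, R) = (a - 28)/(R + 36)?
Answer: -44823/61 ≈ -734.80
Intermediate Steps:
f(J, k) = (-1 + J)*(3 + k)
K(a, R) = (-28 + a)/(36 + R)
-734 - K(f(8, 8), 25) = -734 - (-28 + (-3 - 1*8 + 3*8 + 8*8))/(36 + 25) = -734 - (-28 + (-3 - 8 + 24 + 64))/61 = -734 - (-28 + 77)/61 = -734 - 49/61 = -44823/61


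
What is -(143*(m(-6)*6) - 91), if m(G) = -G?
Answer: -5057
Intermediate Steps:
-(143*(m(-6)*6) - 91) = -(143*(-1*(-6)*6) - 91) = -(143*(6*6) - 91) = -(143*36 - 91) = -(5148 - 91) = -1*5057 = -5057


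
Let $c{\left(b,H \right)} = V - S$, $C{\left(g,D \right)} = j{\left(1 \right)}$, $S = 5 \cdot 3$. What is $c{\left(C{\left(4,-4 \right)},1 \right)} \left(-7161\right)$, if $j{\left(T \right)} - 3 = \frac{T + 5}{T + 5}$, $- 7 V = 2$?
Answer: $109461$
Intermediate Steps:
$V = - \frac{2}{7}$ ($V = \left(- \frac{1}{7}\right) 2 = - \frac{2}{7} \approx -0.28571$)
$S = 15$
$j{\left(T \right)} = 4$ ($j{\left(T \right)} = 3 + \frac{T + 5}{T + 5} = 3 + \frac{5 + T}{5 + T} = 3 + 1 = 4$)
$C{\left(g,D \right)} = 4$
$c{\left(b,H \right)} = - \frac{107}{7}$ ($c{\left(b,H \right)} = - \frac{2}{7} - 15 = - \frac{107}{7}$)
$c{\left(C{\left(4,-4 \right)},1 \right)} \left(-7161\right) = \left(- \frac{107}{7}\right) \left(-7161\right) = 109461$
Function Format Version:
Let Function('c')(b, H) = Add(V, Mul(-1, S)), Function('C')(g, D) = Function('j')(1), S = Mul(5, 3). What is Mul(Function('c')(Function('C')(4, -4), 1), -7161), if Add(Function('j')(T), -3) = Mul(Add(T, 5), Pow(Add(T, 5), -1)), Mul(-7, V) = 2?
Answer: 109461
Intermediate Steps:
V = Rational(-2, 7) (V = Mul(Rational(-1, 7), 2) = Rational(-2, 7) ≈ -0.28571)
S = 15
Function('j')(T) = 4 (Function('j')(T) = Add(3, Mul(Add(T, 5), Pow(Add(T, 5), -1))) = Add(3, Mul(Add(5, T), Pow(Add(5, T), -1))) = Add(3, 1) = 4)
Function('C')(g, D) = 4
Function('c')(b, H) = Rational(-107, 7) (Function('c')(b, H) = Add(Rational(-2, 7), Mul(-1, 15)) = Add(Rational(-2, 7), -15) = Rational(-107, 7))
Mul(Function('c')(Function('C')(4, -4), 1), -7161) = Mul(Rational(-107, 7), -7161) = 109461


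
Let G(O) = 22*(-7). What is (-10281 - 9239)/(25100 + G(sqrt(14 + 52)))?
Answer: -9760/12473 ≈ -0.78249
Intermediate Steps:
G(O) = -154
(-10281 - 9239)/(25100 + G(sqrt(14 + 52))) = (-10281 - 9239)/(25100 - 154) = -19520/24946 = -19520*1/24946 = -9760/12473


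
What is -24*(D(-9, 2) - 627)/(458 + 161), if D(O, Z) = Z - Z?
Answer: 15048/619 ≈ 24.310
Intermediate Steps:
D(O, Z) = 0
-24*(D(-9, 2) - 627)/(458 + 161) = -24*(0 - 627)/(458 + 161) = -(-15048)/619 = -24*(-627/619) = 15048/619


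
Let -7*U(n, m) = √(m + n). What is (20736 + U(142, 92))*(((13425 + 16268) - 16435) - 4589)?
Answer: 179760384 - 26007*√26/7 ≈ 1.7974e+8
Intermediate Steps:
U(n, m) = -√(m + n)/7
(20736 + U(142, 92))*(((13425 + 16268) - 16435) - 4589) = (20736 - √(92 + 142)/7)*(((13425 + 16268) - 16435) - 4589) = (20736 - 3*√26/7)*((29693 - 16435) - 4589) = (20736 - 3*√26/7)*(13258 - 4589) = (20736 - 3*√26/7)*8669 = 179760384 - 26007*√26/7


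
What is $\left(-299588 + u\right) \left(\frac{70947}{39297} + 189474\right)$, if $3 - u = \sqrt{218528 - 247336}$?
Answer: $- \frac{743553065916375}{13099} - \frac{4963887150 i \sqrt{7202}}{13099} \approx -5.6764 \cdot 10^{10} - 3.216 \cdot 10^{7} i$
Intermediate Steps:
$u = 3 - 2 i \sqrt{7202}$ ($u = 3 - \sqrt{218528 - 247336} = 3 - \sqrt{-28808} = 3 - 2 i \sqrt{7202} \approx 3.0 - 169.73 i$)
$\left(-299588 + u\right) \left(\frac{70947}{39297} + 189474\right) = \left(-299588 + \left(3 - 2 i \sqrt{7202}\right)\right) \left(\frac{70947}{39297} + 189474\right) = \left(-299585 - 2 i \sqrt{7202}\right) \left(70947 \cdot \frac{1}{39297} + 189474\right) = \left(-299585 - 2 i \sqrt{7202}\right) \left(\frac{23649}{13099} + 189474\right) = \left(-299585 - 2 i \sqrt{7202}\right) \frac{2481943575}{13099} = - \frac{743553065916375}{13099} - \frac{4963887150 i \sqrt{7202}}{13099}$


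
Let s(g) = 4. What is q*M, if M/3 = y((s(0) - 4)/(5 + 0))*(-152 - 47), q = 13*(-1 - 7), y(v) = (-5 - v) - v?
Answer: -310440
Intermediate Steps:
y(v) = -5 - 2*v
q = -104 (q = 13*(-8) = -104)
M = 2985 (M = 3*((-5 - 2*(4 - 4)/(5 + 0))*(-152 - 47)) = 3*((-5 - 0/5)*(-199)) = 3*((-5 - 2*0)*(-199)) = 3*((-5 + 0)*(-199)) = 3*(-5*(-199)) = 3*995 = 2985)
q*M = -104*2985 = -310440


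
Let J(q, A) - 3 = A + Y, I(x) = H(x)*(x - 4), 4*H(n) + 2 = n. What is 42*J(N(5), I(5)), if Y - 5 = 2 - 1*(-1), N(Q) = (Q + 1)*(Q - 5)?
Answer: 987/2 ≈ 493.50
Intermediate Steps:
H(n) = -½ + n/4
N(Q) = (1 + Q)*(-5 + Q)
Y = 8 (Y = 5 + (2 - 1*(-1)) = 5 + (2 + 1) = 5 + 3 = 8)
I(x) = (-4 + x)*(-½ + x/4) (I(x) = (-½ + x/4)*(x - 4) = (-½ + x/4)*(-4 + x) = (-4 + x)*(-½ + x/4))
J(q, A) = 11 + A (J(q, A) = 3 + (A + 8) = 3 + (8 + A) = 11 + A)
42*J(N(5), I(5)) = 42*(11 + (-4 + 5)*(-2 + 5)/4) = 42*(11 + (¼)*1*3) = 42*(11 + ¾) = 42*(47/4) = 987/2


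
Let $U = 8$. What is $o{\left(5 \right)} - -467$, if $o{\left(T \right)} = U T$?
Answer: $507$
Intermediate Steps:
$o{\left(T \right)} = 8 T$
$o{\left(5 \right)} - -467 = 8 \cdot 5 - -467 = 40 + 467 = 507$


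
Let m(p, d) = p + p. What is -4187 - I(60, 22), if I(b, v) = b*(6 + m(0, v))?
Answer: -4547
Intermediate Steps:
m(p, d) = 2*p
I(b, v) = 6*b (I(b, v) = b*(6 + 2*0) = b*(6 + 0) = b*6 = 6*b)
-4187 - I(60, 22) = -4187 - 6*60 = -4187 - 1*360 = -4187 - 360 = -4547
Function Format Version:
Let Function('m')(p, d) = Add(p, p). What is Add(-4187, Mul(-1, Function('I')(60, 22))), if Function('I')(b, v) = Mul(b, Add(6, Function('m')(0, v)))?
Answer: -4547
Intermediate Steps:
Function('m')(p, d) = Mul(2, p)
Function('I')(b, v) = Mul(6, b) (Function('I')(b, v) = Mul(b, Add(6, Mul(2, 0))) = Mul(b, Add(6, 0)) = Mul(b, 6) = Mul(6, b))
Add(-4187, Mul(-1, Function('I')(60, 22))) = Add(-4187, Mul(-1, Mul(6, 60))) = Add(-4187, Mul(-1, 360)) = Add(-4187, -360) = -4547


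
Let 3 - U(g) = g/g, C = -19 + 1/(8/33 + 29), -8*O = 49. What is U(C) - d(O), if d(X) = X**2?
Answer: -2273/64 ≈ -35.516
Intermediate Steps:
O = -49/8 (O = -1/8*49 = -49/8 ≈ -6.1250)
C = -18302/965 (C = -19 + 1/(8*(1/33) + 29) = -19 + 1/(8/33 + 29) = -19 + 1/(965/33) = -19 + 33/965 = -18302/965 ≈ -18.966)
U(g) = 2 (U(g) = 3 - g/g = 3 - 1*1 = 3 - 1 = 2)
U(C) - d(O) = 2 - (-49/8)**2 = 2 - 1*2401/64 = 2 - 2401/64 = -2273/64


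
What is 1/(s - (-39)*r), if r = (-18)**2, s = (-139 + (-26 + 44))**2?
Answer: 1/27277 ≈ 3.6661e-5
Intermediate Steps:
s = 14641 (s = (-139 + 18)**2 = (-121)**2 = 14641)
r = 324
1/(s - (-39)*r) = 1/(14641 - (-39)*324) = 1/(14641 - 1*(-12636)) = 1/(14641 + 12636) = 1/27277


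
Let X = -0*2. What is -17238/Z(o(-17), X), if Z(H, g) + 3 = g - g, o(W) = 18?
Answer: 5746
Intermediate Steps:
X = 0 (X = -7*0 = 0)
Z(H, g) = -3 (Z(H, g) = -3 + (g - g) = -3 + 0 = -3)
-17238/Z(o(-17), X) = -17238/(-3) = -17238*(-⅓) = 5746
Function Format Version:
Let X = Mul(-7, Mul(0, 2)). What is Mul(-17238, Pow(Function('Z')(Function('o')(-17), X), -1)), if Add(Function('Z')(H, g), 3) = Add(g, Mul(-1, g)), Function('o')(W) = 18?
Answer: 5746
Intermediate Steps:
X = 0 (X = Mul(-7, 0) = 0)
Function('Z')(H, g) = -3 (Function('Z')(H, g) = Add(-3, Add(g, Mul(-1, g))) = Add(-3, 0) = -3)
Mul(-17238, Pow(Function('Z')(Function('o')(-17), X), -1)) = Mul(-17238, Pow(-3, -1)) = Mul(-17238, Rational(-1, 3)) = 5746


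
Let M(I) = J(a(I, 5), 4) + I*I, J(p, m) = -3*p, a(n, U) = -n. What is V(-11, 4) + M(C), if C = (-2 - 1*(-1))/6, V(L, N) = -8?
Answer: -305/36 ≈ -8.4722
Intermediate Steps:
C = -1/6 (C = (-2 + 1)*(1/6) = -1*1/6 = -1/6 ≈ -0.16667)
M(I) = I**2 + 3*I (M(I) = -(-3)*I + I*I = 3*I + I**2 = I**2 + 3*I)
V(-11, 4) + M(C) = -8 - (3 - 1/6)/6 = -8 - 1/6*17/6 = -8 - 17/36 = -305/36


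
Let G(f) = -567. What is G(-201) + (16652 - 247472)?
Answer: -231387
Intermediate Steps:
G(-201) + (16652 - 247472) = -567 + (16652 - 247472) = -567 - 230820 = -231387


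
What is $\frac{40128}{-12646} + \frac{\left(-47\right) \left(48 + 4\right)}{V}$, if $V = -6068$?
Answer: $- \frac{26573735}{9591991} \approx -2.7704$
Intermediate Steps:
$\frac{40128}{-12646} + \frac{\left(-47\right) \left(48 + 4\right)}{V} = \frac{40128}{-12646} + \frac{\left(-47\right) \left(48 + 4\right)}{-6068} = 40128 \left(- \frac{1}{12646}\right) + \left(-47\right) 52 \left(- \frac{1}{6068}\right) = - \frac{20064}{6323} - - \frac{611}{1517} = - \frac{20064}{6323} + \frac{611}{1517} = - \frac{26573735}{9591991}$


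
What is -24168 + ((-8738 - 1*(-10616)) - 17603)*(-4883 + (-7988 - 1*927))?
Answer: 216949382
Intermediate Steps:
-24168 + ((-8738 - 1*(-10616)) - 17603)*(-4883 + (-7988 - 1*927)) = -24168 + ((-8738 + 10616) - 17603)*(-4883 + (-7988 - 927)) = -24168 + (1878 - 17603)*(-4883 - 8915) = -24168 - 15725*(-13798) = -24168 + 216973550 = 216949382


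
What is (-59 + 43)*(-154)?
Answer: 2464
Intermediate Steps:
(-59 + 43)*(-154) = -16*(-154) = 2464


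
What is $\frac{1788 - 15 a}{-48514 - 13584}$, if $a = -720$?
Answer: $- \frac{6294}{31049} \approx -0.20271$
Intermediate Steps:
$\frac{1788 - 15 a}{-48514 - 13584} = \frac{1788 - -10800}{-48514 - 13584} = \frac{1788 + 10800}{-62098} = 12588 \left(- \frac{1}{62098}\right) = - \frac{6294}{31049}$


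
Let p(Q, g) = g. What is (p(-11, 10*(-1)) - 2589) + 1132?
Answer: -1467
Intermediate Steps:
(p(-11, 10*(-1)) - 2589) + 1132 = (10*(-1) - 2589) + 1132 = (-10 - 2589) + 1132 = -2599 + 1132 = -1467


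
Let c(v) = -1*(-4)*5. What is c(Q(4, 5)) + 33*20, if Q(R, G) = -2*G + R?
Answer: 680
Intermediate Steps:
Q(R, G) = R - 2*G
c(v) = 20 (c(v) = 4*5 = 20)
c(Q(4, 5)) + 33*20 = 20 + 33*20 = 20 + 660 = 680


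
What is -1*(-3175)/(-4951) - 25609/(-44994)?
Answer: -16065791/222765294 ≈ -0.072120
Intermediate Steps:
-1*(-3175)/(-4951) - 25609/(-44994) = 3175*(-1/4951) - 25609*(-1/44994) = -3175/4951 + 25609/44994 = -16065791/222765294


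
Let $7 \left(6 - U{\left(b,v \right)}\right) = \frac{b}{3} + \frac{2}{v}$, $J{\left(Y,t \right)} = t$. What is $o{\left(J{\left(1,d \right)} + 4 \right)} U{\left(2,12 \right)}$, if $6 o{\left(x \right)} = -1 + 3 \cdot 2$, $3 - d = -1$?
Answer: $\frac{1235}{252} \approx 4.9008$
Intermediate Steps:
$d = 4$ ($d = 3 - -1 = 3 + 1 = 4$)
$U{\left(b,v \right)} = 6 - \frac{2}{7 v} - \frac{b}{21}$ ($U{\left(b,v \right)} = 6 - \frac{\frac{b}{3} + \frac{2}{v}}{7} = 6 - \frac{\frac{2}{v} + \frac{b}{3}}{7} = 6 - \left(\frac{b}{21} + \frac{2}{7 v}\right) = 6 - \frac{2}{7 v} - \frac{b}{21}$)
$o{\left(x \right)} = \frac{5}{6}$ ($o{\left(x \right)} = \frac{-1 + 3 \cdot 2}{6} = \frac{-1 + 6}{6} = \frac{1}{6} \cdot 5 = \frac{5}{6}$)
$o{\left(J{\left(1,d \right)} + 4 \right)} U{\left(2,12 \right)} = \frac{5 \left(6 - \frac{2}{7 \cdot 12} - \frac{2}{21}\right)}{6} = \frac{5 \left(6 - \frac{1}{42} - \frac{2}{21}\right)}{6} = \frac{5}{6} \cdot \frac{247}{42} = \frac{1235}{252}$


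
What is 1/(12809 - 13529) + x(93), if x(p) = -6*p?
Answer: -401761/720 ≈ -558.00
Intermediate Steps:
1/(12809 - 13529) + x(93) = 1/(12809 - 13529) - 6*93 = 1/(-720) - 558 = -1/720 - 558 = -401761/720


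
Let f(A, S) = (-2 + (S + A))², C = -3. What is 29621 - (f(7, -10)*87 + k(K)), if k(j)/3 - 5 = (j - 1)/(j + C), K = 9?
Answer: 27427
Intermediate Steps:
k(j) = 15 + 3*(-1 + j)/(-3 + j) (k(j) = 15 + 3*((j - 1)/(j - 3)) = 15 + 3*((-1 + j)/(-3 + j)) = 15 + 3*(-1 + j)/(-3 + j))
f(A, S) = (-2 + A + S)² (f(A, S) = (-2 + (A + S))² = (-2 + A + S)²)
29621 - (f(7, -10)*87 + k(K)) = 29621 - ((-2 + 7 - 10)²*87 + 6*(-8 + 3*9)/(-3 + 9)) = 29621 - ((-5)²*87 + 6*(-8 + 27)/6) = 29621 - (25*87 + 6*(⅙)*19) = 29621 - (2175 + 19) = 29621 - 1*2194 = 29621 - 2194 = 27427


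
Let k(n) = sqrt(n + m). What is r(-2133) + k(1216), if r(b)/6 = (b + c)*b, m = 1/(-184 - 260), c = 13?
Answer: 27131760 + sqrt(59929233)/222 ≈ 2.7132e+7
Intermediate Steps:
m = -1/444 (m = 1/(-444) = -1/444 ≈ -0.0022523)
r(b) = 6*b*(13 + b) (r(b) = 6*((b + 13)*b) = 6*((13 + b)*b) = 6*(b*(13 + b)) = 6*b*(13 + b))
k(n) = sqrt(-1/444 + n) (k(n) = sqrt(n - 1/444) = sqrt(-1/444 + n))
r(-2133) + k(1216) = 6*(-2133)*(13 - 2133) + sqrt(-111 + 49284*1216)/222 = 6*(-2133)*(-2120) + sqrt(-111 + 59929344)/222 = 27131760 + sqrt(59929233)/222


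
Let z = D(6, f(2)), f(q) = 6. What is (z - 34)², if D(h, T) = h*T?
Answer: 4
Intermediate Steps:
D(h, T) = T*h
z = 36 (z = 6*6 = 36)
(z - 34)² = (36 - 34)² = 2² = 4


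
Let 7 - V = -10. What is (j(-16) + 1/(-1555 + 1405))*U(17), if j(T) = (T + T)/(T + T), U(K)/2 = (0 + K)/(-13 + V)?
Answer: 2533/300 ≈ 8.4433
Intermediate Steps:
V = 17 (V = 7 - 1*(-10) = 7 + 10 = 17)
U(K) = K/2 (U(K) = 2*((0 + K)/(-13 + 17)) = 2*(K/4) = K/2)
j(T) = 1 (j(T) = (2*T)/((2*T)) = (2*T)*(1/(2*T)) = 1)
(j(-16) + 1/(-1555 + 1405))*U(17) = (1 + 1/(-1555 + 1405))*((½)*17) = (1 + 1/(-150))*(17/2) = (1 - 1/150)*(17/2) = (149/150)*(17/2) = 2533/300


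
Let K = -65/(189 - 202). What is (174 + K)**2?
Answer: 32041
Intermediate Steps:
K = 5 (K = -65/(-13) = -65*(-1/13) = 5)
(174 + K)**2 = (174 + 5)**2 = 179**2 = 32041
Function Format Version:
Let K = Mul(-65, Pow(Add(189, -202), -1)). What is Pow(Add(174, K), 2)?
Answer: 32041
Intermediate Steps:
K = 5 (K = Mul(-65, Pow(-13, -1)) = Mul(-65, Rational(-1, 13)) = 5)
Pow(Add(174, K), 2) = Pow(Add(174, 5), 2) = Pow(179, 2) = 32041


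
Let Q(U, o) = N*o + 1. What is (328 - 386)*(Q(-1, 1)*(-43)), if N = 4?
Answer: 12470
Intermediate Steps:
Q(U, o) = 1 + 4*o (Q(U, o) = 4*o + 1 = 1 + 4*o)
(328 - 386)*(Q(-1, 1)*(-43)) = (328 - 386)*((1 + 4*1)*(-43)) = -58*(1 + 4)*(-43) = -290*(-43) = -58*(-215) = 12470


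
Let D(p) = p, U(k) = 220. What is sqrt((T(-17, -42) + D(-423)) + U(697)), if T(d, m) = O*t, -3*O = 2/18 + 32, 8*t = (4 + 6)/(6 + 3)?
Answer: I*sqrt(596283)/54 ≈ 14.3*I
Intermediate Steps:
t = 5/36 (t = ((4 + 6)/(6 + 3))/8 = (10/9)/8 = (10*(1/9))/8 = (1/8)*(10/9) = 5/36 ≈ 0.13889)
O = -289/27 (O = -(2/18 + 32)/3 = -(2*(1/18) + 32)/3 = -(1/9 + 32)/3 = -1/3*289/9 = -289/27 ≈ -10.704)
T(d, m) = -1445/972 (T(d, m) = -289/27*5/36 = -1445/972)
sqrt((T(-17, -42) + D(-423)) + U(697)) = sqrt((-1445/972 - 423) + 220) = sqrt(-412601/972 + 220) = sqrt(-198761/972) = I*sqrt(596283)/54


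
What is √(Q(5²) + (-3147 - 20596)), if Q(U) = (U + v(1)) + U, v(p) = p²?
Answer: 2*I*√5923 ≈ 153.92*I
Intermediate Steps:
Q(U) = 1 + 2*U (Q(U) = (U + 1²) + U = (U + 1) + U = (1 + U) + U = 1 + 2*U)
√(Q(5²) + (-3147 - 20596)) = √((1 + 2*5²) + (-3147 - 20596)) = √((1 + 2*25) - 23743) = √((1 + 50) - 23743) = √(51 - 23743) = √(-23692) = 2*I*√5923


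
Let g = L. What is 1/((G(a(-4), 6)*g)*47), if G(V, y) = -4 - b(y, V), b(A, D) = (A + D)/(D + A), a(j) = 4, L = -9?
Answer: 1/2115 ≈ 0.00047281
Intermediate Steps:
b(A, D) = 1 (b(A, D) = (A + D)/(A + D) = 1)
g = -9
G(V, y) = -5 (G(V, y) = -4 - 1*1 = -4 - 1 = -5)
1/((G(a(-4), 6)*g)*47) = 1/(-5*(-9)*47) = 1/(45*47) = 1/2115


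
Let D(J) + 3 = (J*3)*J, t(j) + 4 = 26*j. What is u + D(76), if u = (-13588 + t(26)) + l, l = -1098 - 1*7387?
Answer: -4076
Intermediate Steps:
t(j) = -4 + 26*j
l = -8485 (l = -1098 - 7387 = -8485)
u = -21401 (u = (-13588 + (-4 + 26*26)) - 8485 = (-13588 + (-4 + 676)) - 8485 = (-13588 + 672) - 8485 = -12916 - 8485 = -21401)
D(J) = -3 + 3*J² (D(J) = -3 + (J*3)*J = -3 + (3*J)*J = -3 + 3*J²)
u + D(76) = -21401 + (-3 + 3*76²) = -21401 + (-3 + 3*5776) = -21401 + (-3 + 17328) = -21401 + 17325 = -4076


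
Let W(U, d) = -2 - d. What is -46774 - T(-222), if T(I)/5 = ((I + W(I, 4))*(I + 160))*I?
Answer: 15644186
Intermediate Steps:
T(I) = 5*I*(-6 + I)*(160 + I) (T(I) = 5*(((I + (-2 - 1*4))*(I + 160))*I) = 5*(((I + (-2 - 4))*(160 + I))*I) = 5*(((I - 6)*(160 + I))*I) = 5*(((-6 + I)*(160 + I))*I) = 5*(I*(-6 + I)*(160 + I)) = 5*I*(-6 + I)*(160 + I))
-46774 - T(-222) = -46774 - 5*(-222)*(-960 + (-222)² + 154*(-222)) = -46774 - 5*(-222)*(-960 + 49284 - 34188) = -46774 - 5*(-222)*14136 = -46774 - 1*(-15690960) = -46774 + 15690960 = 15644186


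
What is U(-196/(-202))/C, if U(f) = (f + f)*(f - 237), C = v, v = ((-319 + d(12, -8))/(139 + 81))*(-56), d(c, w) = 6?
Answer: -18356030/3192913 ≈ -5.7490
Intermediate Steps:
v = 4382/55 (v = ((-319 + 6)/(139 + 81))*(-56) = -313/220*(-56) = 4382/55 ≈ 79.673)
C = 4382/55 ≈ 79.673
U(f) = 2*f*(-237 + f) (U(f) = (2*f)*(-237 + f) = 2*f*(-237 + f))
U(-196/(-202))/C = (2*(-196/(-202))*(-237 - 196/(-202)))/(4382/55) = (2*(-196*(-1/202))*(-237 - 196*(-1/202)))*(55/4382) = (2*(98/101)*(-237 + 98/101))*(55/4382) = (2*(98/101)*(-23839/101))*(55/4382) = -4672444/10201*55/4382 = -18356030/3192913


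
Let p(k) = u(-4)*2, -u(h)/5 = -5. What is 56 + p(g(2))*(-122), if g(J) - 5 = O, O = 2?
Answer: -6044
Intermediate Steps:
u(h) = 25 (u(h) = -5*(-5) = 25)
g(J) = 7 (g(J) = 5 + 2 = 7)
p(k) = 50 (p(k) = 25*2 = 50)
56 + p(g(2))*(-122) = 56 + 50*(-122) = 56 - 6100 = -6044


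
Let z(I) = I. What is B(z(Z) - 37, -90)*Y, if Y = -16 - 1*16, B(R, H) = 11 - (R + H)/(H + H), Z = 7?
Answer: -992/3 ≈ -330.67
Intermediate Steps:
B(R, H) = 11 - (H + R)/(2*H)
Y = -32 (Y = -16 - 16 = -32)
B(z(Z) - 37, -90)*Y = ((1/2)*(-(7 - 37) + 21*(-90))/(-90))*(-32) = ((1/2)*(-1/90)*(-1*(-30) - 1890))*(-32) = ((1/2)*(-1/90)*(30 - 1890))*(-32) = ((1/2)*(-1/90)*(-1860))*(-32) = (31/3)*(-32) = -992/3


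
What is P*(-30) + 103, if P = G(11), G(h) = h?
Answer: -227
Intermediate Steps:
P = 11
P*(-30) + 103 = 11*(-30) + 103 = -330 + 103 = -227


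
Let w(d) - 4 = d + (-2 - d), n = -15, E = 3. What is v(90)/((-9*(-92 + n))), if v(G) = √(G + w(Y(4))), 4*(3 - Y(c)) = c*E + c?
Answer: 2*√23/963 ≈ 0.0099602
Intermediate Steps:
Y(c) = 3 - c (Y(c) = 3 - (c*3 + c)/4 = 3 - (3*c + c)/4 = 3 - c)
w(d) = 2 (w(d) = 4 + (d + (-2 - d)) = 4 - 2 = 2)
v(G) = √(2 + G) (v(G) = √(G + 2) = √(2 + G))
v(90)/((-9*(-92 + n))) = √(2 + 90)/((-9*(-92 - 15))) = √92/((-9*(-107))) = (2*√23)/963 = (2*√23)*(1/963) = 2*√23/963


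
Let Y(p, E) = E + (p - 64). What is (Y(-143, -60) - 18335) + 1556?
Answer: -17046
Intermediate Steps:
Y(p, E) = -64 + E + p (Y(p, E) = E + (-64 + p) = -64 + E + p)
(Y(-143, -60) - 18335) + 1556 = ((-64 - 60 - 143) - 18335) + 1556 = (-267 - 18335) + 1556 = -18602 + 1556 = -17046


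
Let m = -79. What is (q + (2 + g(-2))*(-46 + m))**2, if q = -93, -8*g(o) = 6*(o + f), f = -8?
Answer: 6558721/4 ≈ 1.6397e+6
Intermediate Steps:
g(o) = 6 - 3*o/4 (g(o) = -3*(o - 8)/4 = -3*(-8 + o)/4 = -(-48 + 6*o)/8 = 6 - 3*o/4)
(q + (2 + g(-2))*(-46 + m))**2 = (-93 + (2 + (6 - 3/4*(-2)))*(-46 - 79))**2 = (-93 + (2 + (6 + 3/2))*(-125))**2 = (-93 + (2 + 15/2)*(-125))**2 = (-93 + (19/2)*(-125))**2 = (-93 - 2375/2)**2 = (-2561/2)**2 = 6558721/4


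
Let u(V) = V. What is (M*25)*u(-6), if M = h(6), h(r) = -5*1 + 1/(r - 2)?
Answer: 1425/2 ≈ 712.50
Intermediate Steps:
h(r) = -5 + 1/(-2 + r)
M = -19/4 (M = (11 - 5*6)/(-2 + 6) = (11 - 30)/4 = (¼)*(-19) = -19/4 ≈ -4.7500)
(M*25)*u(-6) = -19/4*25*(-6) = -475/4*(-6) = 1425/2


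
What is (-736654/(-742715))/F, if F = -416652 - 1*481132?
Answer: -368327/333398821780 ≈ -1.1048e-6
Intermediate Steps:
F = -897784 (F = -416652 - 481132 = -897784)
(-736654/(-742715))/F = -736654/(-742715)/(-897784) = -736654*(-1/742715)*(-1/897784) = (736654/742715)*(-1/897784) = -368327/333398821780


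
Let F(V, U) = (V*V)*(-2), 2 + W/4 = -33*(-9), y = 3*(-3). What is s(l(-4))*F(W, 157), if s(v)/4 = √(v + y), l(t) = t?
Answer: -11139200*I*√13 ≈ -4.0163e+7*I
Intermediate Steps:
y = -9
W = 1180 (W = -8 + 4*(-33*(-9)) = -8 + 4*297 = -8 + 1188 = 1180)
s(v) = 4*√(-9 + v) (s(v) = 4*√(v - 9) = 4*√(-9 + v))
F(V, U) = -2*V² (F(V, U) = V²*(-2) = -2*V²)
s(l(-4))*F(W, 157) = (4*√(-9 - 4))*(-2*1180²) = (4*√(-13))*(-2*1392400) = (4*(I*√13))*(-2784800) = (4*I*√13)*(-2784800) = -11139200*I*√13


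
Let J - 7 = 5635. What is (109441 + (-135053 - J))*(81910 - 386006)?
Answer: 9504216384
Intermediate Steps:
J = 5642 (J = 7 + 5635 = 5642)
(109441 + (-135053 - J))*(81910 - 386006) = (109441 + (-135053 - 1*5642))*(81910 - 386006) = (109441 + (-135053 - 5642))*(-304096) = (109441 - 140695)*(-304096) = -31254*(-304096) = 9504216384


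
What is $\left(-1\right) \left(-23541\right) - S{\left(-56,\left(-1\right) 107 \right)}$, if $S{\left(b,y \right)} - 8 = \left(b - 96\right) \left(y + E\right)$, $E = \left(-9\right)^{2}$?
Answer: $19581$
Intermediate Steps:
$E = 81$
$S{\left(b,y \right)} = 8 + \left(-96 + b\right) \left(81 + y\right)$ ($S{\left(b,y \right)} = 8 + \left(b - 96\right) \left(y + 81\right) = 8 + \left(-96 + b\right) \left(81 + y\right)$)
$\left(-1\right) \left(-23541\right) - S{\left(-56,\left(-1\right) 107 \right)} = \left(-1\right) \left(-23541\right) - \left(-7768 - 96 \left(\left(-1\right) 107\right) + 81 \left(-56\right) - 56 \left(\left(-1\right) 107\right)\right) = 23541 - \left(-7768 - -10272 - 4536 - -5992\right) = 23541 - \left(-7768 + 10272 - 4536 + 5992\right) = 23541 - 3960 = 19581$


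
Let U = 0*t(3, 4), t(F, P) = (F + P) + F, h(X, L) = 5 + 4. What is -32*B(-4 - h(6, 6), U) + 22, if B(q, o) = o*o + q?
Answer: 438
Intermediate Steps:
h(X, L) = 9
t(F, P) = P + 2*F
U = 0 (U = 0*(4 + 2*3) = 0*(4 + 6) = 0*10 = 0)
B(q, o) = q + o**2 (B(q, o) = o**2 + q = q + o**2)
-32*B(-4 - h(6, 6), U) + 22 = -32*((-4 - 1*9) + 0**2) + 22 = -32*((-4 - 9) + 0) + 22 = -32*(-13 + 0) + 22 = -32*(-13) + 22 = 416 + 22 = 438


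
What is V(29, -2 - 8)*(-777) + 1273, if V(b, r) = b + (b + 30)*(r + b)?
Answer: -892277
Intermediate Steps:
V(b, r) = b + (30 + b)*(b + r)
V(29, -2 - 8)*(-777) + 1273 = (29² + 30*(-2 - 8) + 31*29 + 29*(-2 - 8))*(-777) + 1273 = (841 + 30*(-10) + 899 + 29*(-10))*(-777) + 1273 = (841 - 300 + 899 - 290)*(-777) + 1273 = 1150*(-777) + 1273 = -893550 + 1273 = -892277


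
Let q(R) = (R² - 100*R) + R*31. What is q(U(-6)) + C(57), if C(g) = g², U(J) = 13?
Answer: 2521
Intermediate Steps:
q(R) = R² - 69*R (q(R) = (R² - 100*R) + 31*R = R² - 69*R)
q(U(-6)) + C(57) = 13*(-69 + 13) + 57² = 13*(-56) + 3249 = -728 + 3249 = 2521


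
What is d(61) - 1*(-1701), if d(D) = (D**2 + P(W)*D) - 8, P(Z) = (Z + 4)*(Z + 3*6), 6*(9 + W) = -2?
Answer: 23350/9 ≈ 2594.4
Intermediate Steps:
W = -28/3 (W = -9 + (1/6)*(-2) = -9 - 1/3 = -28/3 ≈ -9.3333)
P(Z) = (4 + Z)*(18 + Z) (P(Z) = (4 + Z)*(Z + 18) = (4 + Z)*(18 + Z))
d(D) = -8 + D**2 - 416*D/9 (d(D) = (D**2 + (72 + (-28/3)**2 + 22*(-28/3))*D) - 8 = (D**2 + (72 + 784/9 - 616/3)*D) - 8 = (D**2 - 416*D/9) - 8 = -8 + D**2 - 416*D/9)
d(61) - 1*(-1701) = (-8 + 61**2 - 416/9*61) - 1*(-1701) = (-8 + 3721 - 25376/9) + 1701 = 8041/9 + 1701 = 23350/9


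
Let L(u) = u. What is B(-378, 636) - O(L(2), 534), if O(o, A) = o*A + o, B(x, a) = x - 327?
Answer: -1775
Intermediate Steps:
B(x, a) = -327 + x
O(o, A) = o + A*o (O(o, A) = A*o + o = o + A*o)
B(-378, 636) - O(L(2), 534) = (-327 - 378) - 2*(1 + 534) = -705 - 2*535 = -705 - 1*1070 = -705 - 1070 = -1775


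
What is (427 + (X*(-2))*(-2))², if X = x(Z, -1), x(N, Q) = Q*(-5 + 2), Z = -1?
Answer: 192721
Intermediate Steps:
x(N, Q) = -3*Q (x(N, Q) = Q*(-3) = -3*Q)
X = 3 (X = -3*(-1) = 3)
(427 + (X*(-2))*(-2))² = (427 + (3*(-2))*(-2))² = (427 - 6*(-2))² = (427 + 12)² = 439² = 192721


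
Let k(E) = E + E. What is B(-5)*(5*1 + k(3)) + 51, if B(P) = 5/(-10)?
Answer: 91/2 ≈ 45.500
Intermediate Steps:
B(P) = -½ (B(P) = 5*(-⅒) = -½)
k(E) = 2*E
B(-5)*(5*1 + k(3)) + 51 = -(5*1 + 2*3)/2 + 51 = -(5 + 6)/2 + 51 = -½*11 + 51 = -11/2 + 51 = 91/2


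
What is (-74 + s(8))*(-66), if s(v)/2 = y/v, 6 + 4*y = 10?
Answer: 9735/2 ≈ 4867.5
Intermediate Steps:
y = 1 (y = -3/2 + (1/4)*10 = -3/2 + 5/2 = 1)
s(v) = 2/v (s(v) = 2*(1/v) = 2/v)
(-74 + s(8))*(-66) = (-74 + 2/8)*(-66) = (-74 + 2*(1/8))*(-66) = (-74 + 1/4)*(-66) = -295/4*(-66) = 9735/2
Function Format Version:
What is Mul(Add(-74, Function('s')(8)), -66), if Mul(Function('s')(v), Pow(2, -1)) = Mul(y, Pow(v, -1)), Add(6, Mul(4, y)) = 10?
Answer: Rational(9735, 2) ≈ 4867.5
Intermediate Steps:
y = 1 (y = Add(Rational(-3, 2), Mul(Rational(1, 4), 10)) = Add(Rational(-3, 2), Rational(5, 2)) = 1)
Function('s')(v) = Mul(2, Pow(v, -1)) (Function('s')(v) = Mul(2, Mul(1, Pow(v, -1))) = Mul(2, Pow(v, -1)))
Mul(Add(-74, Function('s')(8)), -66) = Mul(Add(-74, Mul(2, Pow(8, -1))), -66) = Mul(Add(-74, Mul(2, Rational(1, 8))), -66) = Mul(Add(-74, Rational(1, 4)), -66) = Mul(Rational(-295, 4), -66) = Rational(9735, 2)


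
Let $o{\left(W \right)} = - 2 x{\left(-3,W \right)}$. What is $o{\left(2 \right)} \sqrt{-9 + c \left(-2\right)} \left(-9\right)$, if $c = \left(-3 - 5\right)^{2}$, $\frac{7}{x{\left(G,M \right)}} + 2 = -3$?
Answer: $- \frac{126 i \sqrt{137}}{5} \approx - 294.96 i$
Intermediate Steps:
$x{\left(G,M \right)} = - \frac{7}{5}$ ($x{\left(G,M \right)} = \frac{7}{-2 - 3} = \frac{7}{-5} = 7 \left(- \frac{1}{5}\right) = - \frac{7}{5}$)
$c = 64$ ($c = \left(-8\right)^{2} = 64$)
$o{\left(W \right)} = \frac{14}{5}$ ($o{\left(W \right)} = \left(-2\right) \left(- \frac{7}{5}\right) = \frac{14}{5}$)
$o{\left(2 \right)} \sqrt{-9 + c \left(-2\right)} \left(-9\right) = \frac{14 \sqrt{-9 + 64 \left(-2\right)}}{5} \left(-9\right) = \frac{14 \sqrt{-9 - 128}}{5} \left(-9\right) = \frac{14 \sqrt{-137}}{5} \left(-9\right) = \frac{14 i \sqrt{137}}{5} \left(-9\right) = - \frac{126 i \sqrt{137}}{5}$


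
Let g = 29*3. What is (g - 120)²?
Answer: 1089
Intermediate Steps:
g = 87
(g - 120)² = (87 - 120)² = (-33)² = 1089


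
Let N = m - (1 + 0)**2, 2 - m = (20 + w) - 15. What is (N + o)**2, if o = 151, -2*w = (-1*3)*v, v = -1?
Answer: 88209/4 ≈ 22052.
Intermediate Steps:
w = -3/2 (w = -(-1*3)*(-1)/2 = -(-3)*(-1)/2 = -1/2*3 = -3/2 ≈ -1.5000)
m = -3/2 (m = 2 - ((20 - 3/2) - 15) = 2 - (37/2 - 15) = 2 - 1*7/2 = 2 - 7/2 = -3/2 ≈ -1.5000)
N = -5/2 (N = -3/2 - (1 + 0)**2 = -3/2 - 1*1**2 = -3/2 - 1*1 = -3/2 - 1 = -5/2 ≈ -2.5000)
(N + o)**2 = (-5/2 + 151)**2 = (297/2)**2 = 88209/4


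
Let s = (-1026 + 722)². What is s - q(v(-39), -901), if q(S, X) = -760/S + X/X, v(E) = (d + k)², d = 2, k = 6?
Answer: 739415/8 ≈ 92427.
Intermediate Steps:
v(E) = 64 (v(E) = (2 + 6)² = 8² = 64)
q(S, X) = 1 - 760/S (q(S, X) = -760/S + 1 = 1 - 760/S)
s = 92416 (s = (-304)² = 92416)
s - q(v(-39), -901) = 92416 - (-760 + 64)/64 = 92416 - (-696)/64 = 92416 - 1*(-87/8) = 92416 + 87/8 = 739415/8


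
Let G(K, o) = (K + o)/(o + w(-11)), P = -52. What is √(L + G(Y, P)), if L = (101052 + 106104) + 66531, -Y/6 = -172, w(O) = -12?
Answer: √4378747/4 ≈ 523.14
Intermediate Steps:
Y = 1032 (Y = -6*(-172) = 1032)
L = 273687 (L = 207156 + 66531 = 273687)
G(K, o) = (K + o)/(-12 + o) (G(K, o) = (K + o)/(o - 12) = (K + o)/(-12 + o))
√(L + G(Y, P)) = √(273687 + (1032 - 52)/(-12 - 52)) = √(273687 + 980/(-64)) = √(273687 - 1/64*980) = √(273687 - 245/16) = √(4378747/16) = √4378747/4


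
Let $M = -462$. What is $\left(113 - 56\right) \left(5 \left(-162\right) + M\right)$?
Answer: $-72504$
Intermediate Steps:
$\left(113 - 56\right) \left(5 \left(-162\right) + M\right) = \left(113 - 56\right) \left(5 \left(-162\right) - 462\right) = \left(113 - 56\right) \left(-810 - 462\right) = 57 \left(-1272\right) = -72504$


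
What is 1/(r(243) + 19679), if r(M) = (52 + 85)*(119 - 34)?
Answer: 1/31324 ≈ 3.1924e-5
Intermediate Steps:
r(M) = 11645 (r(M) = 137*85 = 11645)
1/(r(243) + 19679) = 1/(11645 + 19679) = 1/31324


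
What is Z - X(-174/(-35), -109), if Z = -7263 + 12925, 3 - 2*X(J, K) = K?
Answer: 5606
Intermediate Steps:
X(J, K) = 3/2 - K/2
Z = 5662
Z - X(-174/(-35), -109) = 5662 - (3/2 - ½*(-109)) = 5662 - (3/2 + 109/2) = 5662 - 1*56 = 5662 - 56 = 5606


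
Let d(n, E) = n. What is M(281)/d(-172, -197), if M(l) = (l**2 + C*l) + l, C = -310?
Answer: 1967/43 ≈ 45.744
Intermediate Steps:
M(l) = l**2 - 309*l (M(l) = (l**2 - 310*l) + l = l**2 - 309*l)
M(281)/d(-172, -197) = (281*(-309 + 281))/(-172) = (281*(-28))*(-1/172) = -7868*(-1/172) = 1967/43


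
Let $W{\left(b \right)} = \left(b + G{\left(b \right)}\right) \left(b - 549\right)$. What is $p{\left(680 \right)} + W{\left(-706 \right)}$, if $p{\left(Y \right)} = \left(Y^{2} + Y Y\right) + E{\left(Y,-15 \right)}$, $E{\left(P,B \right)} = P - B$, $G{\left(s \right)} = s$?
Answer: $2697555$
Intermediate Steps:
$p{\left(Y \right)} = 15 + Y + 2 Y^{2}$ ($p{\left(Y \right)} = \left(Y^{2} + Y Y\right) + \left(Y - -15\right) = \left(Y^{2} + Y^{2}\right) + \left(Y + 15\right) = 2 Y^{2} + \left(15 + Y\right) = 15 + Y + 2 Y^{2}$)
$W{\left(b \right)} = 2 b \left(-549 + b\right)$ ($W{\left(b \right)} = \left(b + b\right) \left(b - 549\right) = 2 b \left(-549 + b\right)$)
$p{\left(680 \right)} + W{\left(-706 \right)} = \left(15 + 680 + 2 \cdot 680^{2}\right) + 2 \left(-706\right) \left(-549 - 706\right) = \left(15 + 680 + 2 \cdot 462400\right) + 2 \left(-706\right) \left(-1255\right) = \left(15 + 680 + 924800\right) + 1772060 = 925495 + 1772060 = 2697555$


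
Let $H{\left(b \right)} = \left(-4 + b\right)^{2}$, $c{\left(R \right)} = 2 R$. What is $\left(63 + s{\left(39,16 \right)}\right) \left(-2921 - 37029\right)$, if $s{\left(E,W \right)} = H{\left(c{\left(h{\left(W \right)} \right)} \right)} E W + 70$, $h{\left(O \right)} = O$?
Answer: $-19549492550$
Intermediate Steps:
$s{\left(E,W \right)} = 70 + E W \left(-4 + 2 W\right)^{2}$ ($s{\left(E,W \right)} = \left(-4 + 2 W\right)^{2} E W + 70 = E \left(-4 + 2 W\right)^{2} W + 70 = E W \left(-4 + 2 W\right)^{2} + 70 = 70 + E W \left(-4 + 2 W\right)^{2}$)
$\left(63 + s{\left(39,16 \right)}\right) \left(-2921 - 37029\right) = \left(63 + \left(70 + 4 \cdot 39 \cdot 16 \left(-2 + 16\right)^{2}\right)\right) \left(-2921 - 37029\right) = \left(63 + \left(70 + 4 \cdot 39 \cdot 16 \cdot 14^{2}\right)\right) \left(-39950\right) = \left(63 + \left(70 + 4 \cdot 39 \cdot 16 \cdot 196\right)\right) \left(-39950\right) = \left(63 + \left(70 + 489216\right)\right) \left(-39950\right) = \left(63 + 489286\right) \left(-39950\right) = 489349 \left(-39950\right) = -19549492550$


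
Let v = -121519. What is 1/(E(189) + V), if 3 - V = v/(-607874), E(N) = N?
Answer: 607874/116590289 ≈ 0.0052138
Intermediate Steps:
V = 1702103/607874 (V = 3 - (-121519)/(-607874) = 3 - (-121519)*(-1)/607874 = 3 - 1*121519/607874 = 3 - 121519/607874 = 1702103/607874 ≈ 2.8001)
1/(E(189) + V) = 1/(189 + 1702103/607874) = 1/(116590289/607874) = 607874/116590289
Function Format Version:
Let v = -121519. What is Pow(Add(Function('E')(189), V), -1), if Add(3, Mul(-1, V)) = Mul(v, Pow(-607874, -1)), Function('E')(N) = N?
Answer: Rational(607874, 116590289) ≈ 0.0052138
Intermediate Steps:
V = Rational(1702103, 607874) (V = Add(3, Mul(-1, Mul(-121519, Pow(-607874, -1)))) = Add(3, Mul(-1, Mul(-121519, Rational(-1, 607874)))) = Add(3, Mul(-1, Rational(121519, 607874))) = Add(3, Rational(-121519, 607874)) = Rational(1702103, 607874) ≈ 2.8001)
Pow(Add(Function('E')(189), V), -1) = Pow(Add(189, Rational(1702103, 607874)), -1) = Pow(Rational(116590289, 607874), -1) = Rational(607874, 116590289)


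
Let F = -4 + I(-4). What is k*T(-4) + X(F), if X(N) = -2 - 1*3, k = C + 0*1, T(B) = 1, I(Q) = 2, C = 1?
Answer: -4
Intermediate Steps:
k = 1 (k = 1 + 0*1 = 1 + 0 = 1)
F = -2 (F = -4 + 2 = -2)
X(N) = -5 (X(N) = -2 - 3 = -5)
k*T(-4) + X(F) = 1*1 - 5 = 1 - 5 = -4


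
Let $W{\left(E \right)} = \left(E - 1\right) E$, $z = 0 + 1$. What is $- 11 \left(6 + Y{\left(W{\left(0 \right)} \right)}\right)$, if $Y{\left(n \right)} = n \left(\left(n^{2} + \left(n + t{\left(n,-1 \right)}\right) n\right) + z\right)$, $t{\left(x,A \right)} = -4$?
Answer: $-66$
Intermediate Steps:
$z = 1$
$W{\left(E \right)} = E \left(-1 + E\right)$ ($W{\left(E \right)} = \left(-1 + E\right) E = E \left(-1 + E\right)$)
$Y{\left(n \right)} = n \left(1 + n^{2} + n \left(-4 + n\right)\right)$ ($Y{\left(n \right)} = n \left(\left(n^{2} + \left(n - 4\right) n\right) + 1\right) = n \left(\left(n^{2} + \left(-4 + n\right) n\right) + 1\right) = n \left(\left(n^{2} + n \left(-4 + n\right)\right) + 1\right) = n \left(1 + n^{2} + n \left(-4 + n\right)\right)$)
$- 11 \left(6 + Y{\left(W{\left(0 \right)} \right)}\right) = - 11 \left(6 + 0 \left(-1 + 0\right) \left(1 - 4 \cdot 0 \left(-1 + 0\right) + 2 \left(0 \left(-1 + 0\right)\right)^{2}\right)\right) = - 11 \left(6 + 0 \left(-1\right) \left(1 - 4 \cdot 0 \left(-1\right) + 2 \left(0 \left(-1\right)\right)^{2}\right)\right) = - 11 \left(6 + 0 \left(1 - 0 + 2 \cdot 0^{2}\right)\right) = - 11 \left(6 + 0 \left(1 + 0 + 2 \cdot 0\right)\right) = - 11 \left(6 + 0 \left(1 + 0 + 0\right)\right) = - 11 \left(6 + 0 \cdot 1\right) = - 11 \left(6 + 0\right) = \left(-11\right) 6 = -66$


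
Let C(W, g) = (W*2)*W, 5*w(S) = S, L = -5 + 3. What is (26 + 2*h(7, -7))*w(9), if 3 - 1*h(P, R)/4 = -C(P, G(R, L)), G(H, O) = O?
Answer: 7506/5 ≈ 1501.2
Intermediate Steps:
L = -2
w(S) = S/5
C(W, g) = 2*W**2 (C(W, g) = (2*W)*W = 2*W**2)
h(P, R) = 12 + 8*P**2 (h(P, R) = 12 - (-4)*2*P**2 = 12 - (-8)*P**2 = 12 + 8*P**2)
(26 + 2*h(7, -7))*w(9) = (26 + 2*(12 + 8*7**2))*((1/5)*9) = (26 + 2*(12 + 8*49))*(9/5) = (26 + 2*(12 + 392))*(9/5) = (26 + 2*404)*(9/5) = (26 + 808)*(9/5) = 834*(9/5) = 7506/5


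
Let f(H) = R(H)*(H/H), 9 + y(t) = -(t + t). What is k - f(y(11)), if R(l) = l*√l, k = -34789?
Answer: -34789 + 31*I*√31 ≈ -34789.0 + 172.6*I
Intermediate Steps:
R(l) = l^(3/2)
y(t) = -9 - 2*t (y(t) = -9 - (t + t) = -9 - 2*t)
f(H) = H^(3/2) (f(H) = H^(3/2)*(H/H) = H^(3/2)*1 = H^(3/2))
k - f(y(11)) = -34789 - (-9 - 2*11)^(3/2) = -34789 - (-9 - 22)^(3/2) = -34789 - (-31)^(3/2) = -34789 - (-31)*I*√31 = -34789 + 31*I*√31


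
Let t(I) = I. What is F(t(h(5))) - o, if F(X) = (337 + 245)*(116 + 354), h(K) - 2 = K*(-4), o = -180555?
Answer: 454095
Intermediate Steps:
h(K) = 2 - 4*K (h(K) = 2 + K*(-4) = 2 - 4*K)
F(X) = 273540 (F(X) = 582*470 = 273540)
F(t(h(5))) - o = 273540 - 1*(-180555) = 273540 + 180555 = 454095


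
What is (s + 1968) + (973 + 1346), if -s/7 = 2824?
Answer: -15481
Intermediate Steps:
s = -19768 (s = -7*2824 = -19768)
(s + 1968) + (973 + 1346) = (-19768 + 1968) + (973 + 1346) = -17800 + 2319 = -15481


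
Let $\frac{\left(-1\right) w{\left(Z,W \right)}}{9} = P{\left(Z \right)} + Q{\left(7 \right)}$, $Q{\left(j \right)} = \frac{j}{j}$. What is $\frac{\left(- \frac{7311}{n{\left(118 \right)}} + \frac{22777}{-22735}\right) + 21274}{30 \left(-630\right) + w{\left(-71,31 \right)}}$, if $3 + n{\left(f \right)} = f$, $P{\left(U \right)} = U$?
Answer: $- \frac{1848418997}{1592245725} \approx -1.1609$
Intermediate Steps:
$Q{\left(j \right)} = 1$
$w{\left(Z,W \right)} = -9 - 9 Z$ ($w{\left(Z,W \right)} = - 9 \left(Z + 1\right) = - 9 \left(1 + Z\right) = -9 - 9 Z$)
$n{\left(f \right)} = -3 + f$
$\frac{\left(- \frac{7311}{n{\left(118 \right)}} + \frac{22777}{-22735}\right) + 21274}{30 \left(-630\right) + w{\left(-71,31 \right)}} = \frac{\left(- \frac{7311}{-3 + 118} + \frac{22777}{-22735}\right) + 21274}{30 \left(-630\right) - -630} = \frac{\left(- \frac{7311}{115} + 22777 \left(- \frac{1}{22735}\right)\right) + 21274}{-18900 + \left(-9 + 639\right)} = \frac{\left(\left(-7311\right) \frac{1}{115} - \frac{22777}{22735}\right) + 21274}{-18900 + 630} = \frac{\left(- \frac{7311}{115} - \frac{22777}{22735}\right) + 21274}{-18270} = \left(- \frac{33766988}{522905} + 21274\right) \left(- \frac{1}{18270}\right) = \frac{11090513982}{522905} \left(- \frac{1}{18270}\right) = - \frac{1848418997}{1592245725}$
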